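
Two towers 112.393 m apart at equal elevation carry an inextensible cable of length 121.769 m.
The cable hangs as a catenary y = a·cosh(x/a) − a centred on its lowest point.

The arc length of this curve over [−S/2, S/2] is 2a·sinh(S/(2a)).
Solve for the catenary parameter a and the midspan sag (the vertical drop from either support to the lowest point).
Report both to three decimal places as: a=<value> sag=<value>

seed: a₀ = √(S³/(24(L−S))) = √(112.393³/(24·9.376)) = 79.431813
iter 1: u=0.707481  f(a)=+2.375e-01  f'(a)=-2.481e-01  a ← 79.431813 − (+2.375e-01/-2.481e-01) = 80.388920
iter 2: u=0.699058  f(a)=+4.360e-03  f'(a)=-2.391e-01  a ← 80.388920 − (+4.360e-03/-2.391e-01) = 80.407158
iter 3: u=0.698899  f(a)=+1.531e-06  f'(a)=-2.389e-01  a ← 80.407158 − (+1.531e-06/-2.389e-01) = 80.407164
iter 4: u=0.698899  f(a)=+1.990e-13  f'(a)=-2.389e-01  a ← 80.407164 − (+1.990e-13/-2.389e-01) = 80.407164
converged: |Δa| < 1e-12 after 4 iterations
sag = a·(cosh(S/(2a)) − 1) = 80.407164·(cosh(0.698899) − 1) = 20.450331
T_max/T_min = cosh(S/(2a)) = 1.254335

a=80.407 sag=20.450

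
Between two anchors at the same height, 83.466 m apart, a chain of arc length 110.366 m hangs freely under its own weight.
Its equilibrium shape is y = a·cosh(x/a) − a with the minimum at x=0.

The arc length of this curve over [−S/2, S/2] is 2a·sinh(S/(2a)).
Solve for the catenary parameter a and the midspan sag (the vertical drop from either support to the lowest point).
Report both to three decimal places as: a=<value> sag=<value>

seed: a₀ = √(S³/(24(L−S))) = √(83.466³/(24·26.900)) = 30.011150
iter 1: u=1.390583  f(a)=+2.724e+00  f'(a)=-2.164e+00  a ← 30.011150 − (+2.724e+00/-2.164e+00) = 31.269793
iter 2: u=1.334611  f(a)=+1.807e-01  f'(a)=-1.886e+00  a ← 31.269793 − (+1.807e-01/-1.886e+00) = 31.365639
iter 3: u=1.330532  f(a)=+9.207e-04  f'(a)=-1.866e+00  a ← 31.365639 − (+9.207e-04/-1.866e+00) = 31.366132
iter 4: u=1.330512  f(a)=+2.416e-08  f'(a)=-1.866e+00  a ← 31.366132 − (+2.416e-08/-1.866e+00) = 31.366132
iter 5: u=1.330512  f(a)=+0.000e+00  f'(a)=-1.866e+00  a ← 31.366132 − (+0.000e+00/-1.866e+00) = 31.366132
converged: |Δa| < 1e-12 after 5 iterations
sag = a·(cosh(S/(2a)) − 1) = 31.366132·(cosh(1.330512) − 1) = 32.108254
T_max/T_min = cosh(S/(2a)) = 2.023660

a=31.366 sag=32.108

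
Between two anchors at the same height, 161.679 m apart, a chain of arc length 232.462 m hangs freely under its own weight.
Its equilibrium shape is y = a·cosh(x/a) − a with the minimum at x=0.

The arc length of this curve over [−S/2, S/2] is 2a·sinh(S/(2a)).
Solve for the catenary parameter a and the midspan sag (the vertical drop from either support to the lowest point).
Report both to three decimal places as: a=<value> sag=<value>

seed: a₀ = √(S³/(24(L−S))) = √(161.679³/(24·70.783)) = 49.878148
iter 1: u=1.620740  f(a)=+9.900e+00  f'(a)=-3.657e+00  a ← 49.878148 − (+9.900e+00/-3.657e+00) = 52.585056
iter 2: u=1.537309  f(a)=+8.630e-01  f'(a)=-3.045e+00  a ← 52.585056 − (+8.630e-01/-3.045e+00) = 52.868483
iter 3: u=1.529068  f(a)=+7.943e-03  f'(a)=-2.989e+00  a ← 52.868483 − (+7.943e-03/-2.989e+00) = 52.871140
iter 4: u=1.528991  f(a)=+6.864e-07  f'(a)=-2.989e+00  a ← 52.871140 − (+6.864e-07/-2.989e+00) = 52.871140
iter 5: u=1.528991  f(a)=+2.842e-14  f'(a)=-2.989e+00  a ← 52.871140 − (+2.842e-14/-2.989e+00) = 52.871140
converged: |Δa| < 1e-12 after 5 iterations
sag = a·(cosh(S/(2a)) − 1) = 52.871140·(cosh(1.528991) − 1) = 74.819904
T_max/T_min = cosh(S/(2a)) = 2.415137

a=52.871 sag=74.820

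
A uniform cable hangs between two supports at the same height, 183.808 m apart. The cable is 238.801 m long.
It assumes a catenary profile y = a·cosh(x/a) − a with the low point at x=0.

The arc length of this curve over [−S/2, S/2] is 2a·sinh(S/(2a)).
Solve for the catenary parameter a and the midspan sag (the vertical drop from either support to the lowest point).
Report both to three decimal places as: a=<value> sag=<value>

a=71.482 sag=67.680

seed: a₀ = √(S³/(24(L−S))) = √(183.808³/(24·54.993)) = 68.594183
iter 1: u=1.339822  f(a)=+5.152e+00  f'(a)=-1.910e+00  a ← 68.594183 − (+5.152e+00/-1.910e+00) = 71.291221
iter 2: u=1.289135  f(a)=+3.195e-01  f'(a)=-1.680e+00  a ← 71.291221 − (+3.195e-01/-1.680e+00) = 71.481360
iter 3: u=1.285706  f(a)=+1.408e-03  f'(a)=-1.665e+00  a ← 71.481360 − (+1.408e-03/-1.665e+00) = 71.482205
iter 4: u=1.285691  f(a)=+2.760e-08  f'(a)=-1.665e+00  a ← 71.482205 − (+2.760e-08/-1.665e+00) = 71.482205
iter 5: u=1.285691  f(a)=-8.527e-14  f'(a)=-1.665e+00  a ← 71.482205 − (-8.527e-14/-1.665e+00) = 71.482205
converged: |Δa| < 1e-12 after 5 iterations
sag = a·(cosh(S/(2a)) − 1) = 71.482205·(cosh(1.285691) − 1) = 67.680236
T_max/T_min = cosh(S/(2a)) = 1.946812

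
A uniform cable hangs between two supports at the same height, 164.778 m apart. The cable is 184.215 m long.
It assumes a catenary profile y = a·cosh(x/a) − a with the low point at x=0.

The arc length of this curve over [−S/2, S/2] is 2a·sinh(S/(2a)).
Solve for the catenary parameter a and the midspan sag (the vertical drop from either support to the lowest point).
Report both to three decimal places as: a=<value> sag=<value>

a=99.620 sag=36.056

seed: a₀ = √(S³/(24(L−S))) = √(164.778³/(24·19.437)) = 97.932897
iter 1: u=0.841280  f(a)=+6.995e-01  f'(a)=-4.258e-01  a ← 97.932897 − (+6.995e-01/-4.258e-01) = 99.575928
iter 2: u=0.827399  f(a)=+1.799e-02  f'(a)=-4.041e-01  a ← 99.575928 − (+1.799e-02/-4.041e-01) = 99.620452
iter 3: u=0.827029  f(a)=+1.260e-05  f'(a)=-4.035e-01  a ← 99.620452 − (+1.260e-05/-4.035e-01) = 99.620484
iter 4: u=0.827029  f(a)=+6.139e-12  f'(a)=-4.035e-01  a ← 99.620484 − (+6.139e-12/-4.035e-01) = 99.620484
converged: |Δa| < 1e-12 after 4 iterations
sag = a·(cosh(S/(2a)) − 1) = 99.620484·(cosh(0.827029) − 1) = 36.055720
T_max/T_min = cosh(S/(2a)) = 1.361931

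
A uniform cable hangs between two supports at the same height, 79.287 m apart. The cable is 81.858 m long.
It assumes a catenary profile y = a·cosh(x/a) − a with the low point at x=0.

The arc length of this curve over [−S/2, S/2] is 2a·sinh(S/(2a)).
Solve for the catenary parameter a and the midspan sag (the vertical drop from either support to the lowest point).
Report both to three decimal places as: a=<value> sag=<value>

a=90.310 sag=8.842

seed: a₀ = √(S³/(24(L−S))) = √(79.287³/(24·2.571)) = 89.876535
iter 1: u=0.441088  f(a)=+2.513e-02  f'(a)=-5.833e-02  a ← 89.876535 − (+2.513e-02/-5.833e-02) = 90.307283
iter 2: u=0.438985  f(a)=+1.818e-04  f'(a)=-5.749e-02  a ← 90.307283 − (+1.818e-04/-5.749e-02) = 90.310445
iter 3: u=0.438969  f(a)=+9.669e-09  f'(a)=-5.749e-02  a ← 90.310445 − (+9.669e-09/-5.749e-02) = 90.310446
iter 4: u=0.438969  f(a)=+0.000e+00  f'(a)=-5.749e-02  a ← 90.310446 − (+0.000e+00/-5.749e-02) = 90.310446
converged: |Δa| < 1e-12 after 4 iterations
sag = a·(cosh(S/(2a)) − 1) = 90.310446·(cosh(0.438969) − 1) = 8.841759
T_max/T_min = cosh(S/(2a)) = 1.097904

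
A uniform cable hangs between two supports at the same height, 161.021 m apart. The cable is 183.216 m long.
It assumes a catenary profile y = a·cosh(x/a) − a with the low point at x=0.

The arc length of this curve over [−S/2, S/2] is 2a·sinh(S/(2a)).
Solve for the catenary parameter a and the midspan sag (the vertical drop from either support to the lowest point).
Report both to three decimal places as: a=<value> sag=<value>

seed: a₀ = √(S³/(24(L−S))) = √(161.021³/(24·22.195)) = 88.530024
iter 1: u=0.909415  f(a)=+9.361e-01  f'(a)=-5.441e-01  a ← 88.530024 − (+9.361e-01/-5.441e-01) = 90.250374
iter 2: u=0.892079  f(a)=+2.798e-02  f'(a)=-5.120e-01  a ← 90.250374 − (+2.798e-02/-5.120e-01) = 90.305024
iter 3: u=0.891540  f(a)=+2.671e-05  f'(a)=-5.111e-01  a ← 90.305024 − (+2.671e-05/-5.111e-01) = 90.305076
iter 4: u=0.891539  f(a)=+2.439e-11  f'(a)=-5.111e-01  a ← 90.305076 − (+2.439e-11/-5.111e-01) = 90.305076
converged: |Δa| < 1e-12 after 4 iterations
sag = a·(cosh(S/(2a)) − 1) = 90.305076·(cosh(0.891539) − 1) = 38.330193
T_max/T_min = cosh(S/(2a)) = 1.424452

a=90.305 sag=38.330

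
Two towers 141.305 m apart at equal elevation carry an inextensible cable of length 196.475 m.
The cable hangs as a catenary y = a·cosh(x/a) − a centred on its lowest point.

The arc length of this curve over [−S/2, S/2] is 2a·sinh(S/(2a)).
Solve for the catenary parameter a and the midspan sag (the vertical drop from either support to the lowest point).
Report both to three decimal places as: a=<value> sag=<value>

seed: a₀ = √(S³/(24(L−S))) = √(141.305³/(24·55.170)) = 46.161422
iter 1: u=1.530553  f(a)=+6.834e+00  f'(a)=-2.999e+00  a ← 46.161422 − (+6.834e+00/-2.999e+00) = 48.440183
iter 2: u=1.458551  f(a)=+5.387e-01  f'(a)=-2.543e+00  a ← 48.440183 − (+5.387e-01/-2.543e+00) = 48.651973
iter 3: u=1.452202  f(a)=+3.979e-03  f'(a)=-2.506e+00  a ← 48.651973 − (+3.979e-03/-2.506e+00) = 48.653561
iter 4: u=1.452155  f(a)=+2.207e-07  f'(a)=-2.506e+00  a ← 48.653561 − (+2.207e-07/-2.506e+00) = 48.653561
iter 5: u=1.452155  f(a)=-2.842e-14  f'(a)=-2.506e+00  a ← 48.653561 − (-2.842e-14/-2.506e+00) = 48.653561
converged: |Δa| < 1e-12 after 5 iterations
sag = a·(cosh(S/(2a)) − 1) = 48.653561·(cosh(1.452155) − 1) = 60.972054
T_max/T_min = cosh(S/(2a)) = 2.253188

a=48.654 sag=60.972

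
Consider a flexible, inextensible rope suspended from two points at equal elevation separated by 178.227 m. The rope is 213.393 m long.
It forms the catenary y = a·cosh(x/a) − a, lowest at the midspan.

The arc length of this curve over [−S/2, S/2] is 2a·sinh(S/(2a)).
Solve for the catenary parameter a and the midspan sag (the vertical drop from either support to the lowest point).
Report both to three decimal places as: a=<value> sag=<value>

seed: a₀ = √(S³/(24(L−S))) = √(178.227³/(24·35.166)) = 81.901742
iter 1: u=1.088054  f(a)=+2.141e+00  f'(a)=-9.648e-01  a ← 81.901742 − (+2.141e+00/-9.648e-01) = 84.121112
iter 2: u=1.059348  f(a)=+9.012e-02  f'(a)=-8.851e-01  a ← 84.121112 − (+9.012e-02/-8.851e-01) = 84.222929
iter 3: u=1.058067  f(a)=+1.752e-04  f'(a)=-8.817e-01  a ← 84.222929 − (+1.752e-04/-8.817e-01) = 84.223128
iter 4: u=1.058064  f(a)=+6.648e-10  f'(a)=-8.817e-01  a ← 84.223128 − (+6.648e-10/-8.817e-01) = 84.223128
iter 5: u=1.058064  f(a)=-2.842e-14  f'(a)=-8.817e-01  a ← 84.223128 − (-2.842e-14/-8.817e-01) = 84.223128
converged: |Δa| < 1e-12 after 5 iterations
sag = a·(cosh(S/(2a)) − 1) = 84.223128·(cosh(1.058064) − 1) = 51.709496
T_max/T_min = cosh(S/(2a)) = 1.613958

a=84.223 sag=51.709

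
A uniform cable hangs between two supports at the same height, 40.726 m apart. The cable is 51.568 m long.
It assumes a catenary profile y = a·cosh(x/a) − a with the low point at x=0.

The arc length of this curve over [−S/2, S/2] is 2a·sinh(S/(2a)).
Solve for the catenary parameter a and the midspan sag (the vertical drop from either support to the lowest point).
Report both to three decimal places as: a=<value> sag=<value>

a=16.719 sag=14.011

seed: a₀ = √(S³/(24(L−S))) = √(40.726³/(24·10.842)) = 16.111921
iter 1: u=1.263847  f(a)=+8.996e-01  f'(a)=-1.573e+00  a ← 16.111921 − (+8.996e-01/-1.573e+00) = 16.683645
iter 2: u=1.220537  f(a)=+5.010e-02  f'(a)=-1.403e+00  a ← 16.683645 − (+5.010e-02/-1.403e+00) = 16.719363
iter 3: u=1.217929  f(a)=+1.757e-04  f'(a)=-1.393e+00  a ← 16.719363 − (+1.757e-04/-1.393e+00) = 16.719489
iter 4: u=1.217920  f(a)=+2.177e-09  f'(a)=-1.393e+00  a ← 16.719489 − (+2.177e-09/-1.393e+00) = 16.719489
iter 5: u=1.217920  f(a)=-7.105e-15  f'(a)=-1.393e+00  a ← 16.719489 − (-7.105e-15/-1.393e+00) = 16.719489
converged: |Δa| < 1e-12 after 5 iterations
sag = a·(cosh(S/(2a)) − 1) = 16.719489·(cosh(1.217920) − 1) = 14.010886
T_max/T_min = cosh(S/(2a)) = 1.837997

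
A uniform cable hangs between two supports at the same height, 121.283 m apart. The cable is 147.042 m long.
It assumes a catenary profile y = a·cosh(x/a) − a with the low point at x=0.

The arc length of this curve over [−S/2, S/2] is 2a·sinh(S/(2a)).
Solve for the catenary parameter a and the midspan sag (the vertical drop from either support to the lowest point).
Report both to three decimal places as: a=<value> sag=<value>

a=55.353 sag=36.676

seed: a₀ = √(S³/(24(L−S))) = √(121.283³/(24·25.759)) = 53.719230
iter 1: u=1.128860  f(a)=+1.692e+00  f'(a)=-1.087e+00  a ← 53.719230 − (+1.692e+00/-1.087e+00) = 55.275869
iter 2: u=1.097070  f(a)=+7.633e-02  f'(a)=-9.909e-01  a ← 55.275869 − (+7.633e-02/-9.909e-01) = 55.352902
iter 3: u=1.095543  f(a)=+1.716e-04  f'(a)=-9.864e-01  a ← 55.352902 − (+1.716e-04/-9.864e-01) = 55.353076
iter 4: u=1.095540  f(a)=+8.716e-10  f'(a)=-9.864e-01  a ← 55.353076 − (+8.716e-10/-9.864e-01) = 55.353076
iter 5: u=1.095540  f(a)=+2.842e-14  f'(a)=-9.864e-01  a ← 55.353076 − (+2.842e-14/-9.864e-01) = 55.353076
converged: |Δa| < 1e-12 after 5 iterations
sag = a·(cosh(S/(2a)) − 1) = 55.353076·(cosh(1.095540) − 1) = 36.675726
T_max/T_min = cosh(S/(2a)) = 1.662578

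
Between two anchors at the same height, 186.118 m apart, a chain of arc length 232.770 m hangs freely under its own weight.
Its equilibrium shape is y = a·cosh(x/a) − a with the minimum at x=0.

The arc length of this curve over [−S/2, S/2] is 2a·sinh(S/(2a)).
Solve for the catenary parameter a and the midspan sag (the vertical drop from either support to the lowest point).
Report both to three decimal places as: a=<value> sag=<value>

a=78.585 sag=61.847

seed: a₀ = √(S³/(24(L−S))) = √(186.118³/(24·46.652)) = 75.882532
iter 1: u=1.226356  f(a)=+3.636e+00  f'(a)=-1.425e+00  a ← 75.882532 − (+3.636e+00/-1.425e+00) = 78.434883
iter 2: u=1.186449  f(a)=+1.915e-01  f'(a)=-1.278e+00  a ← 78.434883 − (+1.915e-01/-1.278e+00) = 78.584721
iter 3: u=1.184187  f(a)=+5.967e-04  f'(a)=-1.270e+00  a ← 78.584721 − (+5.967e-04/-1.270e+00) = 78.585190
iter 4: u=1.184180  f(a)=+5.831e-09  f'(a)=-1.270e+00  a ← 78.585190 − (+5.831e-09/-1.270e+00) = 78.585190
iter 5: u=1.184180  f(a)=+2.842e-14  f'(a)=-1.270e+00  a ← 78.585190 − (+2.842e-14/-1.270e+00) = 78.585190
converged: |Δa| < 1e-12 after 5 iterations
sag = a·(cosh(S/(2a)) − 1) = 78.585190·(cosh(1.184180) − 1) = 61.846645
T_max/T_min = cosh(S/(2a)) = 1.787001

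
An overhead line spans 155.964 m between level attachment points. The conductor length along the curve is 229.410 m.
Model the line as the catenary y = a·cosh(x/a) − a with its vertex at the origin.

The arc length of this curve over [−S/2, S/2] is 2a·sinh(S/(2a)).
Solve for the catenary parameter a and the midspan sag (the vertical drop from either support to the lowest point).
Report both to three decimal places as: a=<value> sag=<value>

seed: a₀ = √(S³/(24(L−S))) = √(155.964³/(24·73.446)) = 46.392401
iter 1: u=1.680922  f(a)=+1.110e+01  f'(a)=-4.156e+00  a ← 46.392401 − (+1.110e+01/-4.156e+00) = 49.063718
iter 2: u=1.589403  f(a)=+1.031e+00  f'(a)=-3.417e+00  a ← 49.063718 − (+1.031e+00/-3.417e+00) = 49.365491
iter 3: u=1.579687  f(a)=+1.091e-02  f'(a)=-3.345e+00  a ← 49.365491 − (+1.091e-02/-3.345e+00) = 49.368751
iter 4: u=1.579582  f(a)=+1.248e-06  f'(a)=-3.344e+00  a ← 49.368751 − (+1.248e-06/-3.344e+00) = 49.368751
iter 5: u=1.579582  f(a)=+5.684e-14  f'(a)=-3.344e+00  a ← 49.368751 − (+5.684e-14/-3.344e+00) = 49.368751
converged: |Δa| < 1e-12 after 5 iterations
sag = a·(cosh(S/(2a)) − 1) = 49.368751·(cosh(1.579582) − 1) = 75.509232
T_max/T_min = cosh(S/(2a)) = 2.529494

a=49.369 sag=75.509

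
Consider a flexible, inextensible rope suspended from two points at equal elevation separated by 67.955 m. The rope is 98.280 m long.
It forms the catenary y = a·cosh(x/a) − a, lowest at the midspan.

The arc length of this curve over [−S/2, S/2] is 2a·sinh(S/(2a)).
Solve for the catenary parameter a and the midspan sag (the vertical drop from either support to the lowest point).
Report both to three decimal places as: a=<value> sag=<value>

seed: a₀ = √(S³/(24(L−S))) = √(67.955³/(24·30.325)) = 20.764721
iter 1: u=1.636309  f(a)=+4.328e+00  f'(a)=-3.781e+00  a ← 20.764721 − (+4.328e+00/-3.781e+00) = 21.909364
iter 2: u=1.550821  f(a)=+3.837e-01  f'(a)=-3.138e+00  a ← 21.909364 − (+3.837e-01/-3.138e+00) = 22.031625
iter 3: u=1.542215  f(a)=+3.663e-03  f'(a)=-3.079e+00  a ← 22.031625 − (+3.663e-03/-3.079e+00) = 22.032814
iter 4: u=1.542132  f(a)=+3.408e-07  f'(a)=-3.078e+00  a ← 22.032814 − (+3.408e-07/-3.078e+00) = 22.032815
iter 5: u=1.542132  f(a)=+1.421e-14  f'(a)=-3.078e+00  a ← 22.032815 − (+1.421e-14/-3.078e+00) = 22.032815
converged: |Δa| < 1e-12 after 5 iterations
sag = a·(cosh(S/(2a)) − 1) = 22.032815·(cosh(1.542132) − 1) = 31.820547
T_max/T_min = cosh(S/(2a)) = 2.444234

a=22.033 sag=31.821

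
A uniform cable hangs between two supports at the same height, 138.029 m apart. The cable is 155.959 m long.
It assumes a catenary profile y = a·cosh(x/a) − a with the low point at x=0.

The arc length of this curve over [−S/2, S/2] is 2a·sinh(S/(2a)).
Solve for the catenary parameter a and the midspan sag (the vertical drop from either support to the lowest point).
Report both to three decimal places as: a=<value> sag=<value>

seed: a₀ = √(S³/(24(L−S))) = √(138.029³/(24·17.930)) = 78.173534
iter 1: u=0.882837  f(a)=+7.118e-01  f'(a)=-4.955e-01  a ← 78.173534 − (+7.118e-01/-4.955e-01) = 79.610188
iter 2: u=0.866905  f(a)=+2.010e-02  f'(a)=-4.679e-01  a ← 79.610188 − (+2.010e-02/-4.679e-01) = 79.653143
iter 3: u=0.866438  f(a)=+1.705e-05  f'(a)=-4.671e-01  a ← 79.653143 − (+1.705e-05/-4.671e-01) = 79.653179
iter 4: u=0.866437  f(a)=+1.231e-11  f'(a)=-4.671e-01  a ← 79.653179 − (+1.231e-11/-4.671e-01) = 79.653179
converged: |Δa| < 1e-12 after 4 iterations
sag = a·(cosh(S/(2a)) − 1) = 79.653179·(cosh(0.866437) − 1) = 31.816240
T_max/T_min = cosh(S/(2a)) = 1.399435

a=79.653 sag=31.816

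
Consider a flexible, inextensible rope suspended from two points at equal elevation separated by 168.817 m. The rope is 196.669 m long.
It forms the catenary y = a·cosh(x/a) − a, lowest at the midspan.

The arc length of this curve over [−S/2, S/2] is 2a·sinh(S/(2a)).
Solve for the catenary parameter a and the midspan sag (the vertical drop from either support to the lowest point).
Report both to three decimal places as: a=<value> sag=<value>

seed: a₀ = √(S³/(24(L−S))) = √(168.817³/(24·27.852)) = 84.838006
iter 1: u=0.994937  f(a)=+1.411e+00  f'(a)=-7.239e-01  a ← 84.838006 − (+1.411e+00/-7.239e-01) = 86.787751
iter 2: u=0.972585  f(a)=+5.012e-02  f'(a)=-6.733e-01  a ← 86.787751 − (+5.012e-02/-6.733e-01) = 86.862192
iter 3: u=0.971752  f(a)=+6.837e-05  f'(a)=-6.715e-01  a ← 86.862192 − (+6.837e-05/-6.715e-01) = 86.862294
iter 4: u=0.971751  f(a)=+1.275e-10  f'(a)=-6.715e-01  a ← 86.862294 − (+1.275e-10/-6.715e-01) = 86.862294
iter 5: u=0.971751  f(a)=+5.684e-14  f'(a)=-6.715e-01  a ← 86.862294 − (+5.684e-14/-6.715e-01) = 86.862294
converged: |Δa| < 1e-12 after 5 iterations
sag = a·(cosh(S/(2a)) − 1) = 86.862294·(cosh(0.971751) − 1) = 44.342630
T_max/T_min = cosh(S/(2a)) = 1.510493

a=86.862 sag=44.343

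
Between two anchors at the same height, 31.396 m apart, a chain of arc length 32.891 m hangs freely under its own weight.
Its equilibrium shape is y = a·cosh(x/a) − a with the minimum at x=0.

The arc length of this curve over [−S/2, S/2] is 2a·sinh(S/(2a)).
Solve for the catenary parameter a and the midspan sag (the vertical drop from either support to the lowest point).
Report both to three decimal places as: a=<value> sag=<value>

seed: a₀ = √(S³/(24(L−S))) = √(31.396³/(24·1.495)) = 29.368737
iter 1: u=0.534514  f(a)=+2.150e-02  f'(a)=-1.047e-01  a ← 29.368737 − (+2.150e-02/-1.047e-01) = 29.574014
iter 2: u=0.530804  f(a)=+2.275e-04  f'(a)=-1.025e-01  a ← 29.574014 − (+2.275e-04/-1.025e-01) = 29.576233
iter 3: u=0.530764  f(a)=+2.608e-08  f'(a)=-1.025e-01  a ← 29.576233 − (+2.608e-08/-1.025e-01) = 29.576233
iter 4: u=0.530764  f(a)=+0.000e+00  f'(a)=-1.025e-01  a ← 29.576233 − (+0.000e+00/-1.025e-01) = 29.576233
converged: |Δa| < 1e-12 after 4 iterations
sag = a·(cosh(S/(2a)) − 1) = 29.576233·(cosh(0.530764) − 1) = 4.264689
T_max/T_min = cosh(S/(2a)) = 1.144193

a=29.576 sag=4.265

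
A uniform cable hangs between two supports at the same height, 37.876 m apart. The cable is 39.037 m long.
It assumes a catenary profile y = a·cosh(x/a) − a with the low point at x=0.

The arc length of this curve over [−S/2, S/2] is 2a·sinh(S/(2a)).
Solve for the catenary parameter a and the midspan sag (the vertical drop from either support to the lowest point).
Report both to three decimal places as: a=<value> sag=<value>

a=44.361 sag=4.104

seed: a₀ = √(S³/(24(L−S))) = √(37.876³/(24·1.161)) = 44.159529
iter 1: u=0.428854  f(a)=+1.072e-02  f'(a)=-5.356e-02  a ← 44.159529 − (+1.072e-02/-5.356e-02) = 44.359755
iter 2: u=0.426919  f(a)=+7.337e-05  f'(a)=-5.282e-02  a ← 44.359755 − (+7.337e-05/-5.282e-02) = 44.361143
iter 3: u=0.426905  f(a)=+3.487e-09  f'(a)=-5.282e-02  a ← 44.361143 − (+3.487e-09/-5.282e-02) = 44.361144
iter 4: u=0.426905  f(a)=+0.000e+00  f'(a)=-5.282e-02  a ← 44.361144 − (+0.000e+00/-5.282e-02) = 44.361144
converged: |Δa| < 1e-12 after 4 iterations
sag = a·(cosh(S/(2a)) − 1) = 44.361144·(cosh(0.426905) − 1) = 4.104132
T_max/T_min = cosh(S/(2a)) = 1.092516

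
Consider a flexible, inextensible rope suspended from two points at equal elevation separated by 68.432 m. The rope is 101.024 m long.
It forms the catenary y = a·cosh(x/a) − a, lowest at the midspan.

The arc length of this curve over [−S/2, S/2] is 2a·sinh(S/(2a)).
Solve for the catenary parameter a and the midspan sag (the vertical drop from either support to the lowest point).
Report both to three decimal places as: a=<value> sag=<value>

seed: a₀ = √(S³/(24(L−S))) = √(68.432³/(24·32.592)) = 20.240802
iter 1: u=1.690447  f(a)=+4.987e+00  f'(a)=-4.240e+00  a ← 20.240802 − (+4.987e+00/-4.240e+00) = 21.416934
iter 2: u=1.597614  f(a)=+4.677e-01  f'(a)=-3.479e+00  a ← 21.416934 − (+4.677e-01/-3.479e+00) = 21.551373
iter 3: u=1.587648  f(a)=+5.054e-03  f'(a)=-3.404e+00  a ← 21.551373 − (+5.054e-03/-3.404e+00) = 21.552857
iter 4: u=1.587539  f(a)=+6.042e-07  f'(a)=-3.403e+00  a ← 21.552857 − (+6.042e-07/-3.403e+00) = 21.552858
iter 5: u=1.587539  f(a)=-1.421e-14  f'(a)=-3.403e+00  a ← 21.552858 − (-1.421e-14/-3.403e+00) = 21.552858
converged: |Δa| < 1e-12 after 5 iterations
sag = a·(cosh(S/(2a)) − 1) = 21.552858·(cosh(1.587539) − 1) = 33.365152
T_max/T_min = cosh(S/(2a)) = 2.548062

a=21.553 sag=33.365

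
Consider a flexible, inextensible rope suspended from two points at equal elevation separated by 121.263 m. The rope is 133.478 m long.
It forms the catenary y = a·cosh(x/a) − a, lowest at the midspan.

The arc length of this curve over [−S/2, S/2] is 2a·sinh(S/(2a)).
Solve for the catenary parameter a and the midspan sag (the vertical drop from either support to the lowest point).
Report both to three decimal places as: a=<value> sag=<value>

a=79.142 sag=24.384

seed: a₀ = √(S³/(24(L−S))) = √(121.263³/(24·12.215)) = 77.990213
iter 1: u=0.777424  f(a)=+3.745e-01  f'(a)=-3.326e-01  a ← 77.990213 − (+3.745e-01/-3.326e-01) = 79.116186
iter 2: u=0.766360  f(a)=+8.264e-03  f'(a)=-3.181e-01  a ← 79.116186 − (+8.264e-03/-3.181e-01) = 79.142169
iter 3: u=0.766109  f(a)=+4.226e-06  f'(a)=-3.177e-01  a ← 79.142169 − (+4.226e-06/-3.177e-01) = 79.142183
iter 4: u=0.766109  f(a)=+1.108e-12  f'(a)=-3.177e-01  a ← 79.142183 − (+1.108e-12/-3.177e-01) = 79.142183
converged: |Δa| < 1e-12 after 4 iterations
sag = a·(cosh(S/(2a)) − 1) = 79.142183·(cosh(0.766109) − 1) = 24.383559
T_max/T_min = cosh(S/(2a)) = 1.308098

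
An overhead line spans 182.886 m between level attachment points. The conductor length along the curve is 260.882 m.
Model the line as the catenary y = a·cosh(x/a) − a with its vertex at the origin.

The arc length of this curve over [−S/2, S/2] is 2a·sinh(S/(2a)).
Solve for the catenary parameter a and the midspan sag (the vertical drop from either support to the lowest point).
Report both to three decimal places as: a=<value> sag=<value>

a=60.513 sag=83.281

seed: a₀ = √(S³/(24(L−S))) = √(182.886³/(24·77.996)) = 57.164829
iter 1: u=1.599637  f(a)=+1.061e+01  f'(a)=-3.494e+00  a ← 57.164829 − (+1.061e+01/-3.494e+00) = 60.201195
iter 2: u=1.518957  f(a)=+9.039e-01  f'(a)=-2.922e+00  a ← 60.201195 − (+9.039e-01/-2.922e+00) = 60.510557
iter 3: u=1.511191  f(a)=+7.912e-03  f'(a)=-2.871e+00  a ← 60.510557 − (+7.912e-03/-2.871e+00) = 60.513313
iter 4: u=1.511122  f(a)=+6.178e-07  f'(a)=-2.870e+00  a ← 60.513313 − (+6.178e-07/-2.870e+00) = 60.513313
iter 5: u=1.511122  f(a)=+5.684e-14  f'(a)=-2.870e+00  a ← 60.513313 − (+5.684e-14/-2.870e+00) = 60.513313
converged: |Δa| < 1e-12 after 5 iterations
sag = a·(cosh(S/(2a)) − 1) = 60.513313·(cosh(1.511122) − 1) = 83.280691
T_max/T_min = cosh(S/(2a)) = 2.376238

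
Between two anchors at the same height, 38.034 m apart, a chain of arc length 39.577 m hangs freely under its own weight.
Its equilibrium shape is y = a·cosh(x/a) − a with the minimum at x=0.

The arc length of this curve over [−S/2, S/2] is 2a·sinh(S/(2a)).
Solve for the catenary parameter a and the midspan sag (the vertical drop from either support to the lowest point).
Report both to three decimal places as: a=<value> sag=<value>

a=38.778 sag=4.757

seed: a₀ = √(S³/(24(L−S))) = √(38.034³/(24·1.543)) = 38.545122
iter 1: u=0.493370  f(a)=+1.889e-02  f'(a)=-8.203e-02  a ← 38.545122 − (+1.889e-02/-8.203e-02) = 38.775392
iter 2: u=0.490440  f(a)=+1.706e-04  f'(a)=-8.055e-02  a ← 38.775392 − (+1.706e-04/-8.055e-02) = 38.777510
iter 3: u=0.490413  f(a)=+1.420e-08  f'(a)=-8.054e-02  a ← 38.777510 − (+1.420e-08/-8.054e-02) = 38.777510
iter 4: u=0.490413  f(a)=+0.000e+00  f'(a)=-8.054e-02  a ← 38.777510 − (+0.000e+00/-8.054e-02) = 38.777510
converged: |Δa| < 1e-12 after 4 iterations
sag = a·(cosh(S/(2a)) − 1) = 38.777510·(cosh(0.490413) − 1) = 4.757304
T_max/T_min = cosh(S/(2a)) = 1.122682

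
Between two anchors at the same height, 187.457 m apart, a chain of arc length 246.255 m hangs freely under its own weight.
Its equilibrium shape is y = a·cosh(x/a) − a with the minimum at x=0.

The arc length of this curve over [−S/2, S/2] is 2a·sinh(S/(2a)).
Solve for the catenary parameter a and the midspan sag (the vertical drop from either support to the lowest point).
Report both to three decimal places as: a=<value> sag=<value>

a=71.330 sag=70.967

seed: a₀ = √(S³/(24(L−S))) = √(187.457³/(24·58.798)) = 68.322790
iter 1: u=1.371848  f(a)=+5.787e+00  f'(a)=-2.068e+00  a ← 68.322790 − (+5.787e+00/-2.068e+00) = 71.121768
iter 2: u=1.317860  f(a)=+3.746e-01  f'(a)=-1.808e+00  a ← 71.121768 − (+3.746e-01/-1.808e+00) = 71.328995
iter 3: u=1.314031  f(a)=+1.810e-03  f'(a)=-1.790e+00  a ← 71.328995 − (+1.810e-03/-1.790e+00) = 71.330007
iter 4: u=1.314012  f(a)=+4.272e-08  f'(a)=-1.790e+00  a ← 71.330007 − (+4.272e-08/-1.790e+00) = 71.330007
iter 5: u=1.314012  f(a)=+2.842e-14  f'(a)=-1.790e+00  a ← 71.330007 − (+2.842e-14/-1.790e+00) = 71.330007
converged: |Δa| < 1e-12 after 5 iterations
sag = a·(cosh(S/(2a)) − 1) = 71.330007·(cosh(1.314012) − 1) = 70.966694
T_max/T_min = cosh(S/(2a)) = 1.994907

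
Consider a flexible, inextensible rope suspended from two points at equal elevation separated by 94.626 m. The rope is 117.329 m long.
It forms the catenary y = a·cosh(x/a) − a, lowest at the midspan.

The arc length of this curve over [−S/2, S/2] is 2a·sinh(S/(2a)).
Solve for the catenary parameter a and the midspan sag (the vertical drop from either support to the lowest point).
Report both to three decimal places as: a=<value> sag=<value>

a=40.781 sag=30.666

seed: a₀ = √(S³/(24(L−S))) = √(94.626³/(24·22.703)) = 39.433786
iter 1: u=1.199809  f(a)=+1.691e+00  f'(a)=-1.326e+00  a ← 39.433786 − (+1.691e+00/-1.326e+00) = 40.709270
iter 2: u=1.162217  f(a)=+8.552e-02  f'(a)=-1.195e+00  a ← 40.709270 − (+8.552e-02/-1.195e+00) = 40.780840
iter 3: u=1.160177  f(a)=+2.445e-04  f'(a)=-1.188e+00  a ← 40.780840 − (+2.445e-04/-1.188e+00) = 40.781046
iter 4: u=1.160171  f(a)=+2.010e-09  f'(a)=-1.188e+00  a ← 40.781046 − (+2.010e-09/-1.188e+00) = 40.781046
iter 5: u=1.160171  f(a)=-2.842e-14  f'(a)=-1.188e+00  a ← 40.781046 − (-2.842e-14/-1.188e+00) = 40.781046
converged: |Δa| < 1e-12 after 5 iterations
sag = a·(cosh(S/(2a)) − 1) = 40.781046·(cosh(1.160171) − 1) = 30.665558
T_max/T_min = cosh(S/(2a)) = 1.751956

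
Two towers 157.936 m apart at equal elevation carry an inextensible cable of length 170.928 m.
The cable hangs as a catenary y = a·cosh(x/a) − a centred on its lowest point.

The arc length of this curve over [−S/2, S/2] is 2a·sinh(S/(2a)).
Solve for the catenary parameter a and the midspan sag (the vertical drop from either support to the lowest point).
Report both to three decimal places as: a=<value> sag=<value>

seed: a₀ = √(S³/(24(L−S))) = √(157.936³/(24·12.992)) = 112.403045
iter 1: u=0.702543  f(a)=+3.244e-01  f'(a)=-2.428e-01  a ← 112.403045 − (+3.244e-01/-2.428e-01) = 113.739291
iter 2: u=0.694290  f(a)=+5.876e-03  f'(a)=-2.341e-01  a ← 113.739291 − (+5.876e-03/-2.341e-01) = 113.764395
iter 3: u=0.694136  f(a)=+2.006e-06  f'(a)=-2.339e-01  a ← 113.764395 − (+2.006e-06/-2.339e-01) = 113.764403
iter 4: u=0.694136  f(a)=+2.274e-13  f'(a)=-2.339e-01  a ← 113.764403 − (+2.274e-13/-2.339e-01) = 113.764403
converged: |Δa| < 1e-12 after 4 iterations
sag = a·(cosh(S/(2a)) − 1) = 113.764403·(cosh(0.694136) − 1) = 28.525564
T_max/T_min = cosh(S/(2a)) = 1.250742

a=113.764 sag=28.526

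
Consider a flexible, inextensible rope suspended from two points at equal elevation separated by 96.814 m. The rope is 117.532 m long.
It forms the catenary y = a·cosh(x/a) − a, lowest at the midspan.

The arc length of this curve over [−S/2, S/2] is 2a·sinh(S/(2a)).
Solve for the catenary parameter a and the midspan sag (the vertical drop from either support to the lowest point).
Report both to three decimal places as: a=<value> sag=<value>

seed: a₀ = √(S³/(24(L−S))) = √(96.814³/(24·20.718)) = 42.719652
iter 1: u=1.133132  f(a)=+1.371e+00  f'(a)=-1.100e+00  a ← 42.719652 − (+1.371e+00/-1.100e+00) = 43.966065
iter 2: u=1.101008  f(a)=+6.231e-02  f'(a)=-1.002e+00  a ← 43.966065 − (+6.231e-02/-1.002e+00) = 44.028228
iter 3: u=1.099454  f(a)=+1.422e-04  f'(a)=-9.978e-01  a ← 44.028228 − (+1.422e-04/-9.978e-01) = 44.028370
iter 4: u=1.099450  f(a)=+7.441e-10  f'(a)=-9.978e-01  a ← 44.028370 − (+7.441e-10/-9.978e-01) = 44.028370
iter 5: u=1.099450  f(a)=+0.000e+00  f'(a)=-9.978e-01  a ← 44.028370 − (+0.000e+00/-9.978e-01) = 44.028370
converged: |Δa| < 1e-12 after 5 iterations
sag = a·(cosh(S/(2a)) − 1) = 44.028370·(cosh(1.099450) − 1) = 29.401461
T_max/T_min = cosh(S/(2a)) = 1.667784

a=44.028 sag=29.401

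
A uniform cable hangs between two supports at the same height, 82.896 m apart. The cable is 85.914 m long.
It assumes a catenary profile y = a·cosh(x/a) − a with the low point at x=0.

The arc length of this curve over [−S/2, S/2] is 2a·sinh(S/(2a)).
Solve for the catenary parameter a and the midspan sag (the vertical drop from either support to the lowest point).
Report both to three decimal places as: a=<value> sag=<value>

seed: a₀ = √(S³/(24(L−S))) = √(82.896³/(24·3.018)) = 88.681927
iter 1: u=0.467378  f(a)=+3.313e-02  f'(a)=-6.956e-02  a ← 88.681927 − (+3.313e-02/-6.956e-02) = 89.158265
iter 2: u=0.464881  f(a)=+2.689e-04  f'(a)=-6.844e-02  a ← 89.158265 − (+2.689e-04/-6.844e-02) = 89.162193
iter 3: u=0.464861  f(a)=+1.802e-08  f'(a)=-6.843e-02  a ← 89.162193 − (+1.802e-08/-6.843e-02) = 89.162194
iter 4: u=0.464861  f(a)=+1.421e-14  f'(a)=-6.843e-02  a ← 89.162194 − (+1.421e-14/-6.843e-02) = 89.162194
converged: |Δa| < 1e-12 after 4 iterations
sag = a·(cosh(S/(2a)) − 1) = 89.162194·(cosh(0.464861) − 1) = 9.808512
T_max/T_min = cosh(S/(2a)) = 1.110008

a=89.162 sag=9.809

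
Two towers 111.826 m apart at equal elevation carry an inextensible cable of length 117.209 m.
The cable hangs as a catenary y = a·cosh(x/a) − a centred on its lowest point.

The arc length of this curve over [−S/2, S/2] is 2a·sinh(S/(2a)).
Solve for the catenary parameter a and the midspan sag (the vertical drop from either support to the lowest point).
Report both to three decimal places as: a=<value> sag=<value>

a=104.782 sag=15.275

seed: a₀ = √(S³/(24(L−S))) = √(111.826³/(24·5.383)) = 104.039049
iter 1: u=0.537423  f(a)=+7.827e-02  f'(a)=-1.065e-01  a ← 104.039049 − (+7.827e-02/-1.065e-01) = 104.774012
iter 2: u=0.533653  f(a)=+8.372e-04  f'(a)=-1.042e-01  a ← 104.774012 − (+8.372e-04/-1.042e-01) = 104.782044
iter 3: u=0.533612  f(a)=+9.807e-08  f'(a)=-1.042e-01  a ← 104.782044 − (+9.807e-08/-1.042e-01) = 104.782045
iter 4: u=0.533612  f(a)=+1.421e-14  f'(a)=-1.042e-01  a ← 104.782045 − (+1.421e-14/-1.042e-01) = 104.782045
converged: |Δa| < 1e-12 after 4 iterations
sag = a·(cosh(S/(2a)) − 1) = 104.782045·(cosh(0.533612) − 1) = 15.275293
T_max/T_min = cosh(S/(2a)) = 1.145782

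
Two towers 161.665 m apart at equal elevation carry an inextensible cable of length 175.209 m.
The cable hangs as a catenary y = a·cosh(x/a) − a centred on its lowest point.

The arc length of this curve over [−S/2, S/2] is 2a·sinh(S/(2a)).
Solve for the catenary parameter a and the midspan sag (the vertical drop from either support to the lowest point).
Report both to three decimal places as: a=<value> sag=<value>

seed: a₀ = √(S³/(24(L−S))) = √(161.665³/(24·13.544)) = 114.010517
iter 1: u=0.708992  f(a)=+3.445e-01  f'(a)=-2.498e-01  a ← 114.010517 − (+3.445e-01/-2.498e-01) = 115.389929
iter 2: u=0.700516  f(a)=+6.352e-03  f'(a)=-2.406e-01  a ← 115.389929 − (+6.352e-03/-2.406e-01) = 115.416328
iter 3: u=0.700356  f(a)=+2.250e-06  f'(a)=-2.404e-01  a ← 115.416328 − (+2.250e-06/-2.404e-01) = 115.416338
iter 4: u=0.700356  f(a)=+2.842e-13  f'(a)=-2.404e-01  a ← 115.416338 − (+2.842e-13/-2.404e-01) = 115.416338
converged: |Δa| < 1e-12 after 4 iterations
sag = a·(cosh(S/(2a)) − 1) = 115.416338·(cosh(0.700356) − 1) = 29.481831
T_max/T_min = cosh(S/(2a)) = 1.255439

a=115.416 sag=29.482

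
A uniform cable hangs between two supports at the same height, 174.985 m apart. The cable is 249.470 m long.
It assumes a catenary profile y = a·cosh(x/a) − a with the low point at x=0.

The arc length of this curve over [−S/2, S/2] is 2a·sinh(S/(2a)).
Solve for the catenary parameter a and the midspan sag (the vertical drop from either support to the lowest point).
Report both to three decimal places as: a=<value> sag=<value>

seed: a₀ = √(S³/(24(L−S))) = √(174.985³/(24·74.485)) = 54.747110
iter 1: u=1.598121  f(a)=+1.011e+01  f'(a)=-3.482e+00  a ← 54.747110 − (+1.011e+01/-3.482e+00) = 57.650522
iter 2: u=1.517636  f(a)=+8.600e-01  f'(a)=-2.913e+00  a ← 57.650522 − (+8.600e-01/-2.913e+00) = 57.945755
iter 3: u=1.509904  f(a)=+7.500e-03  f'(a)=-2.862e+00  a ← 57.945755 − (+7.500e-03/-2.862e+00) = 57.948375
iter 4: u=1.509835  f(a)=+5.815e-07  f'(a)=-2.862e+00  a ← 57.948375 − (+5.815e-07/-2.862e+00) = 57.948375
iter 5: u=1.509835  f(a)=-2.842e-14  f'(a)=-2.862e+00  a ← 57.948375 − (-2.842e-14/-2.862e+00) = 57.948375
converged: |Δa| < 1e-12 after 5 iterations
sag = a·(cosh(S/(2a)) − 1) = 57.948375·(cosh(1.509835) − 1) = 79.590108
T_max/T_min = cosh(S/(2a)) = 2.373466

a=57.948 sag=79.590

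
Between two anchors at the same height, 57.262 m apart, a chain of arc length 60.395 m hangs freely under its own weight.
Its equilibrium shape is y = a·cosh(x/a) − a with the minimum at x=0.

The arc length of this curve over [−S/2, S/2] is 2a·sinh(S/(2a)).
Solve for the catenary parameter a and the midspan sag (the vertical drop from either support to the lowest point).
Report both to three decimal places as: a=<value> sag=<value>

a=50.376 sag=8.358

seed: a₀ = √(S³/(24(L−S))) = √(57.262³/(24·3.133)) = 49.970529
iter 1: u=0.572958  f(a)=+5.183e-02  f'(a)=-1.296e-01  a ← 49.970529 − (+5.183e-02/-1.296e-01) = 50.370571
iter 2: u=0.568407  f(a)=+6.290e-04  f'(a)=-1.264e-01  a ← 50.370571 − (+6.290e-04/-1.264e-01) = 50.375546
iter 3: u=0.568351  f(a)=+9.516e-08  f'(a)=-1.264e-01  a ← 50.375546 − (+9.516e-08/-1.264e-01) = 50.375546
iter 4: u=0.568351  f(a)=+0.000e+00  f'(a)=-1.264e-01  a ← 50.375546 − (+0.000e+00/-1.264e-01) = 50.375546
converged: |Δa| < 1e-12 after 4 iterations
sag = a·(cosh(S/(2a)) − 1) = 50.375546·(cosh(0.568351) − 1) = 8.357619
T_max/T_min = cosh(S/(2a)) = 1.165906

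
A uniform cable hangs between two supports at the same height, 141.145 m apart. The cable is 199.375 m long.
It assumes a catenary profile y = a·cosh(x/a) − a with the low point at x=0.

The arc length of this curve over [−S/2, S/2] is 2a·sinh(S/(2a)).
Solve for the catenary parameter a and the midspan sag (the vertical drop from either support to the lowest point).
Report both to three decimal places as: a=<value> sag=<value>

seed: a₀ = √(S³/(24(L−S))) = √(141.145³/(24·58.230)) = 44.855865
iter 1: u=1.573317  f(a)=+7.647e+00  f'(a)=-3.298e+00  a ← 44.855865 − (+7.647e+00/-3.298e+00) = 47.174081
iter 2: u=1.496002  f(a)=+6.328e-01  f'(a)=-2.773e+00  a ← 47.174081 − (+6.328e-01/-2.773e+00) = 47.402255
iter 3: u=1.488800  f(a)=+5.197e-03  f'(a)=-2.728e+00  a ← 47.402255 − (+5.197e-03/-2.728e+00) = 47.404160
iter 4: u=1.488741  f(a)=+3.569e-07  f'(a)=-2.727e+00  a ← 47.404160 − (+3.569e-07/-2.727e+00) = 47.404160
iter 5: u=1.488741  f(a)=+0.000e+00  f'(a)=-2.727e+00  a ← 47.404160 − (+0.000e+00/-2.727e+00) = 47.404160
converged: |Δa| < 1e-12 after 5 iterations
sag = a·(cosh(S/(2a)) − 1) = 47.404160·(cosh(1.488741) − 1) = 62.980404
T_max/T_min = cosh(S/(2a)) = 2.328584

a=47.404 sag=62.980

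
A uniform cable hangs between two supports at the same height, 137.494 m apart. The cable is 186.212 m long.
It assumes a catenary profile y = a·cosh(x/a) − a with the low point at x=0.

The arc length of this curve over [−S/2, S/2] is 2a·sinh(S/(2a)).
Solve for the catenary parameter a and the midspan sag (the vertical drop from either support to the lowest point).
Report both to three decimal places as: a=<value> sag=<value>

seed: a₀ = √(S³/(24(L−S))) = √(137.494³/(24·48.718)) = 47.149303
iter 1: u=1.458070  f(a)=+5.449e+00  f'(a)=-2.541e+00  a ← 47.149303 − (+5.449e+00/-2.541e+00) = 49.293956
iter 2: u=1.394633  f(a)=+3.938e-01  f'(a)=-2.185e+00  a ← 49.293956 − (+3.938e-01/-2.185e+00) = 49.474156
iter 3: u=1.389554  f(a)=+2.412e-03  f'(a)=-2.159e+00  a ← 49.474156 − (+2.412e-03/-2.159e+00) = 49.475273
iter 4: u=1.389522  f(a)=+9.167e-08  f'(a)=-2.159e+00  a ← 49.475273 − (+9.167e-08/-2.159e+00) = 49.475273
iter 5: u=1.389522  f(a)=+0.000e+00  f'(a)=-2.159e+00  a ← 49.475273 − (+0.000e+00/-2.159e+00) = 49.475273
converged: |Δa| < 1e-12 after 5 iterations
sag = a·(cosh(S/(2a)) − 1) = 49.475273·(cosh(1.389522) − 1) = 55.959682
T_max/T_min = cosh(S/(2a)) = 2.131064

a=49.475 sag=55.960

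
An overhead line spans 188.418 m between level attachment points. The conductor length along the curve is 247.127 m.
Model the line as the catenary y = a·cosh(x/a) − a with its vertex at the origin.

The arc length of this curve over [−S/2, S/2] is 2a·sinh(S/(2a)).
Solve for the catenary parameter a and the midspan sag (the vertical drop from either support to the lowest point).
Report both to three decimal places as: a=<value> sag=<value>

seed: a₀ = √(S³/(24(L−S))) = √(188.418³/(24·58.709)) = 68.901015
iter 1: u=1.367309  f(a)=+5.739e+00  f'(a)=-2.045e+00  a ← 68.901015 − (+5.739e+00/-2.045e+00) = 71.707512
iter 2: u=1.313795  f(a)=+3.693e-01  f'(a)=-1.789e+00  a ← 71.707512 − (+3.693e-01/-1.789e+00) = 71.913873
iter 3: u=1.310025  f(a)=+1.761e-03  f'(a)=-1.772e+00  a ← 71.913873 − (+1.761e-03/-1.772e+00) = 71.914867
iter 4: u=1.310007  f(a)=+4.050e-08  f'(a)=-1.772e+00  a ← 71.914867 − (+4.050e-08/-1.772e+00) = 71.914867
iter 5: u=1.310007  f(a)=-2.842e-14  f'(a)=-1.772e+00  a ← 71.914867 − (-2.842e-14/-1.772e+00) = 71.914867
converged: |Δa| < 1e-12 after 5 iterations
sag = a·(cosh(S/(2a)) − 1) = 71.914867·(cosh(1.310007) − 1) = 71.052565
T_max/T_min = cosh(S/(2a)) = 1.988009

a=71.915 sag=71.053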